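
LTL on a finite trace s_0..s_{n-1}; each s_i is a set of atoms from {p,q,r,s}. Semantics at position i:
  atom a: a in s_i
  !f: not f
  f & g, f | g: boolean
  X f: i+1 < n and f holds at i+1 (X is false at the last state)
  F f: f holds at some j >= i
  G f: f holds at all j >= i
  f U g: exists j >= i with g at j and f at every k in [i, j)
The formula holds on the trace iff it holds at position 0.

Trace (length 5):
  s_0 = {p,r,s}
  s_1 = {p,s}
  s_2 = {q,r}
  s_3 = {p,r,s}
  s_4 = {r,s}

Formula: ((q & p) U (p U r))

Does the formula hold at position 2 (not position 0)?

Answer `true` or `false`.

Answer: true

Derivation:
s_0={p,r,s}: ((q & p) U (p U r))=True (q & p)=False q=False p=True (p U r)=True r=True
s_1={p,s}: ((q & p) U (p U r))=True (q & p)=False q=False p=True (p U r)=True r=False
s_2={q,r}: ((q & p) U (p U r))=True (q & p)=False q=True p=False (p U r)=True r=True
s_3={p,r,s}: ((q & p) U (p U r))=True (q & p)=False q=False p=True (p U r)=True r=True
s_4={r,s}: ((q & p) U (p U r))=True (q & p)=False q=False p=False (p U r)=True r=True
Evaluating at position 2: result = True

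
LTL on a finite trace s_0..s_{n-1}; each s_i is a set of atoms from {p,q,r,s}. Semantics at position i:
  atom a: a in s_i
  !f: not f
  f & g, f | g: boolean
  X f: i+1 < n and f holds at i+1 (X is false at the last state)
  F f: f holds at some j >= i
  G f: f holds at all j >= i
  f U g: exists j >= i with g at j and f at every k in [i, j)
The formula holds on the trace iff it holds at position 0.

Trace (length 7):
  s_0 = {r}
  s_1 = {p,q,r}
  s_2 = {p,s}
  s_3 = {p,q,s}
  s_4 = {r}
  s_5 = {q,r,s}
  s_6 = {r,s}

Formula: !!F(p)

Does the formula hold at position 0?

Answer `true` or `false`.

s_0={r}: !!F(p)=True !F(p)=False F(p)=True p=False
s_1={p,q,r}: !!F(p)=True !F(p)=False F(p)=True p=True
s_2={p,s}: !!F(p)=True !F(p)=False F(p)=True p=True
s_3={p,q,s}: !!F(p)=True !F(p)=False F(p)=True p=True
s_4={r}: !!F(p)=False !F(p)=True F(p)=False p=False
s_5={q,r,s}: !!F(p)=False !F(p)=True F(p)=False p=False
s_6={r,s}: !!F(p)=False !F(p)=True F(p)=False p=False

Answer: true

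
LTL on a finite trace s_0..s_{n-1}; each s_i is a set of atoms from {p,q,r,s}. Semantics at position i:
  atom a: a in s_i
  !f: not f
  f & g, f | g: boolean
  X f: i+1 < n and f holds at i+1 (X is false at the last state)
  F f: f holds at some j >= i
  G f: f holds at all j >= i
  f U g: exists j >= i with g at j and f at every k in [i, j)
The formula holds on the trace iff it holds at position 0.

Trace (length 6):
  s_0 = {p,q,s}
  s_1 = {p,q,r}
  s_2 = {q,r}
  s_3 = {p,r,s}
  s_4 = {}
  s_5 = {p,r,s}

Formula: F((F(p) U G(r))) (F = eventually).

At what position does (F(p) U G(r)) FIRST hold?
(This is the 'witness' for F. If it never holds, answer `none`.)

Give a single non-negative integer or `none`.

s_0={p,q,s}: (F(p) U G(r))=True F(p)=True p=True G(r)=False r=False
s_1={p,q,r}: (F(p) U G(r))=True F(p)=True p=True G(r)=False r=True
s_2={q,r}: (F(p) U G(r))=True F(p)=True p=False G(r)=False r=True
s_3={p,r,s}: (F(p) U G(r))=True F(p)=True p=True G(r)=False r=True
s_4={}: (F(p) U G(r))=True F(p)=True p=False G(r)=False r=False
s_5={p,r,s}: (F(p) U G(r))=True F(p)=True p=True G(r)=True r=True
F((F(p) U G(r))) holds; first witness at position 0.

Answer: 0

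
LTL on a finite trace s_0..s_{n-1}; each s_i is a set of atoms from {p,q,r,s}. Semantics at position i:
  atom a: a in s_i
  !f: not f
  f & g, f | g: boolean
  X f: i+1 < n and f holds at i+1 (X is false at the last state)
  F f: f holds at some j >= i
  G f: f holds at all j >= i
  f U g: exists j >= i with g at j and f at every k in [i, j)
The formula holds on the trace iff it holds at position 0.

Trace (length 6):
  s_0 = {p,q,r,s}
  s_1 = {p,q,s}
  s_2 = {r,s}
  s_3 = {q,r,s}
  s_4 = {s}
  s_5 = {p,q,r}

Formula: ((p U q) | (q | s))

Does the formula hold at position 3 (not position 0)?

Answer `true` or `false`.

Answer: true

Derivation:
s_0={p,q,r,s}: ((p U q) | (q | s))=True (p U q)=True p=True q=True (q | s)=True s=True
s_1={p,q,s}: ((p U q) | (q | s))=True (p U q)=True p=True q=True (q | s)=True s=True
s_2={r,s}: ((p U q) | (q | s))=True (p U q)=False p=False q=False (q | s)=True s=True
s_3={q,r,s}: ((p U q) | (q | s))=True (p U q)=True p=False q=True (q | s)=True s=True
s_4={s}: ((p U q) | (q | s))=True (p U q)=False p=False q=False (q | s)=True s=True
s_5={p,q,r}: ((p U q) | (q | s))=True (p U q)=True p=True q=True (q | s)=True s=False
Evaluating at position 3: result = True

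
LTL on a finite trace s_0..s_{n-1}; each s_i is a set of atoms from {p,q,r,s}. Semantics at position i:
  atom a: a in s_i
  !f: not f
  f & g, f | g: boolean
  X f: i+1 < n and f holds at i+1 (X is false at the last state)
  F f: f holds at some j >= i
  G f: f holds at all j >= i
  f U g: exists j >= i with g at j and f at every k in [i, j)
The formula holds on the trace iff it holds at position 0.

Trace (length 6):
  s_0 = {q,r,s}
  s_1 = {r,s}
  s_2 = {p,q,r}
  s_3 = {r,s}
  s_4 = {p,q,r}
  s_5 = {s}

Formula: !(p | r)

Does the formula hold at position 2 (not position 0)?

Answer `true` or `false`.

Answer: false

Derivation:
s_0={q,r,s}: !(p | r)=False (p | r)=True p=False r=True
s_1={r,s}: !(p | r)=False (p | r)=True p=False r=True
s_2={p,q,r}: !(p | r)=False (p | r)=True p=True r=True
s_3={r,s}: !(p | r)=False (p | r)=True p=False r=True
s_4={p,q,r}: !(p | r)=False (p | r)=True p=True r=True
s_5={s}: !(p | r)=True (p | r)=False p=False r=False
Evaluating at position 2: result = False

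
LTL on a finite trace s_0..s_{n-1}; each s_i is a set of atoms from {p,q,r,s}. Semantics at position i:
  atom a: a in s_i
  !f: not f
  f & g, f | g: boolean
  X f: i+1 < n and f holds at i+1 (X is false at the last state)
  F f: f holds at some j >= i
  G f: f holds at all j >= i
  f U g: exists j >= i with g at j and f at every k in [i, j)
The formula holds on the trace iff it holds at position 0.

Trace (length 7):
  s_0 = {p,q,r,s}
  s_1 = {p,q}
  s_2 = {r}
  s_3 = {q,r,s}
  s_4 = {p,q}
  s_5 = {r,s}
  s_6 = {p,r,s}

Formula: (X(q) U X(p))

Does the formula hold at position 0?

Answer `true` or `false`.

s_0={p,q,r,s}: (X(q) U X(p))=True X(q)=True q=True X(p)=True p=True
s_1={p,q}: (X(q) U X(p))=False X(q)=False q=True X(p)=False p=True
s_2={r}: (X(q) U X(p))=True X(q)=True q=False X(p)=False p=False
s_3={q,r,s}: (X(q) U X(p))=True X(q)=True q=True X(p)=True p=False
s_4={p,q}: (X(q) U X(p))=False X(q)=False q=True X(p)=False p=True
s_5={r,s}: (X(q) U X(p))=True X(q)=False q=False X(p)=True p=False
s_6={p,r,s}: (X(q) U X(p))=False X(q)=False q=False X(p)=False p=True

Answer: true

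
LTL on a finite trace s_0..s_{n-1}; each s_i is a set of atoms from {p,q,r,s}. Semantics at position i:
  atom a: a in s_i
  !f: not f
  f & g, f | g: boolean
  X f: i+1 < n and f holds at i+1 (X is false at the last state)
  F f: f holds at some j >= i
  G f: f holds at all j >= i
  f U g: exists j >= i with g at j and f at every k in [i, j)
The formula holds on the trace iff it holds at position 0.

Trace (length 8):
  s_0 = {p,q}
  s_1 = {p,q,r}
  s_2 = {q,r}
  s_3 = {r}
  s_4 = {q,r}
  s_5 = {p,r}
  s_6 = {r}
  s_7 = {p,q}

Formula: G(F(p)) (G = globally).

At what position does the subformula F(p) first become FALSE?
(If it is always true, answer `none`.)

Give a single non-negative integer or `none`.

s_0={p,q}: F(p)=True p=True
s_1={p,q,r}: F(p)=True p=True
s_2={q,r}: F(p)=True p=False
s_3={r}: F(p)=True p=False
s_4={q,r}: F(p)=True p=False
s_5={p,r}: F(p)=True p=True
s_6={r}: F(p)=True p=False
s_7={p,q}: F(p)=True p=True
G(F(p)) holds globally = True
No violation — formula holds at every position.

Answer: none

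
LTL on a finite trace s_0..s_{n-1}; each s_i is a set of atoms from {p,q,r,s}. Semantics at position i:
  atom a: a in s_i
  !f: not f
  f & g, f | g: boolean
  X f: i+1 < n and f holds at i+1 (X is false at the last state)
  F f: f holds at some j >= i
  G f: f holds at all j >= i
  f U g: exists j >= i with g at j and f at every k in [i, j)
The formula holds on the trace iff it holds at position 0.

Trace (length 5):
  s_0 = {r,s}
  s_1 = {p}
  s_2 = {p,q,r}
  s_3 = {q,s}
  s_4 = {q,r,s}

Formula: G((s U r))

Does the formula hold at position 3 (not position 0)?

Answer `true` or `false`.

s_0={r,s}: G((s U r))=False (s U r)=True s=True r=True
s_1={p}: G((s U r))=False (s U r)=False s=False r=False
s_2={p,q,r}: G((s U r))=True (s U r)=True s=False r=True
s_3={q,s}: G((s U r))=True (s U r)=True s=True r=False
s_4={q,r,s}: G((s U r))=True (s U r)=True s=True r=True
Evaluating at position 3: result = True

Answer: true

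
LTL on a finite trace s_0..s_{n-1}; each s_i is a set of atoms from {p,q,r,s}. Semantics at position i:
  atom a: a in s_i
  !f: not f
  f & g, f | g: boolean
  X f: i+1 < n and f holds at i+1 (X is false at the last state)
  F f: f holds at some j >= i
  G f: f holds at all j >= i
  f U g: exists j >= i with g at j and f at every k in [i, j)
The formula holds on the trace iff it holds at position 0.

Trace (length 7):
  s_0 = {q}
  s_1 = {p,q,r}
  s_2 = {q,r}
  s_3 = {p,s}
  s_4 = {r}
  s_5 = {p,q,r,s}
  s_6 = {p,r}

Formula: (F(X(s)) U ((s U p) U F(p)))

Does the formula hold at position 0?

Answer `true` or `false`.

Answer: true

Derivation:
s_0={q}: (F(X(s)) U ((s U p) U F(p)))=True F(X(s))=True X(s)=False s=False ((s U p) U F(p))=True (s U p)=False p=False F(p)=True
s_1={p,q,r}: (F(X(s)) U ((s U p) U F(p)))=True F(X(s))=True X(s)=False s=False ((s U p) U F(p))=True (s U p)=True p=True F(p)=True
s_2={q,r}: (F(X(s)) U ((s U p) U F(p)))=True F(X(s))=True X(s)=True s=False ((s U p) U F(p))=True (s U p)=False p=False F(p)=True
s_3={p,s}: (F(X(s)) U ((s U p) U F(p)))=True F(X(s))=True X(s)=False s=True ((s U p) U F(p))=True (s U p)=True p=True F(p)=True
s_4={r}: (F(X(s)) U ((s U p) U F(p)))=True F(X(s))=True X(s)=True s=False ((s U p) U F(p))=True (s U p)=False p=False F(p)=True
s_5={p,q,r,s}: (F(X(s)) U ((s U p) U F(p)))=True F(X(s))=False X(s)=False s=True ((s U p) U F(p))=True (s U p)=True p=True F(p)=True
s_6={p,r}: (F(X(s)) U ((s U p) U F(p)))=True F(X(s))=False X(s)=False s=False ((s U p) U F(p))=True (s U p)=True p=True F(p)=True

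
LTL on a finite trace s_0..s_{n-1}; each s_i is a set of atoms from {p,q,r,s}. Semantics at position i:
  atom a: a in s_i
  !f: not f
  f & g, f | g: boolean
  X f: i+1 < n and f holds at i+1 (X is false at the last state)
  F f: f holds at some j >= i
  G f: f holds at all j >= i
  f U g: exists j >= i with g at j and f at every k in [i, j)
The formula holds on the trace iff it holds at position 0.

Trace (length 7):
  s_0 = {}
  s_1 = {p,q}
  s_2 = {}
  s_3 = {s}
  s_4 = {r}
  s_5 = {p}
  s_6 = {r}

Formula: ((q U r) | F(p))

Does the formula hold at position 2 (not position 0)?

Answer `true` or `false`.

s_0={}: ((q U r) | F(p))=True (q U r)=False q=False r=False F(p)=True p=False
s_1={p,q}: ((q U r) | F(p))=True (q U r)=False q=True r=False F(p)=True p=True
s_2={}: ((q U r) | F(p))=True (q U r)=False q=False r=False F(p)=True p=False
s_3={s}: ((q U r) | F(p))=True (q U r)=False q=False r=False F(p)=True p=False
s_4={r}: ((q U r) | F(p))=True (q U r)=True q=False r=True F(p)=True p=False
s_5={p}: ((q U r) | F(p))=True (q U r)=False q=False r=False F(p)=True p=True
s_6={r}: ((q U r) | F(p))=True (q U r)=True q=False r=True F(p)=False p=False
Evaluating at position 2: result = True

Answer: true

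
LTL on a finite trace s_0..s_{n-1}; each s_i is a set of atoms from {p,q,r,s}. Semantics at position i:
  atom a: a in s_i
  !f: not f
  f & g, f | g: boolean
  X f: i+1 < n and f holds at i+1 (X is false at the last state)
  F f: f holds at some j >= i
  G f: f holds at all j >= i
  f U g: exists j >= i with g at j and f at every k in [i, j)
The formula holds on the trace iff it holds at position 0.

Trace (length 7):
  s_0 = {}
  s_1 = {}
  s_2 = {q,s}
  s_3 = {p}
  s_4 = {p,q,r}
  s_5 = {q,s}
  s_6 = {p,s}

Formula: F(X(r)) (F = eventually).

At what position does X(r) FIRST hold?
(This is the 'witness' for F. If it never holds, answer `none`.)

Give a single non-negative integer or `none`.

Answer: 3

Derivation:
s_0={}: X(r)=False r=False
s_1={}: X(r)=False r=False
s_2={q,s}: X(r)=False r=False
s_3={p}: X(r)=True r=False
s_4={p,q,r}: X(r)=False r=True
s_5={q,s}: X(r)=False r=False
s_6={p,s}: X(r)=False r=False
F(X(r)) holds; first witness at position 3.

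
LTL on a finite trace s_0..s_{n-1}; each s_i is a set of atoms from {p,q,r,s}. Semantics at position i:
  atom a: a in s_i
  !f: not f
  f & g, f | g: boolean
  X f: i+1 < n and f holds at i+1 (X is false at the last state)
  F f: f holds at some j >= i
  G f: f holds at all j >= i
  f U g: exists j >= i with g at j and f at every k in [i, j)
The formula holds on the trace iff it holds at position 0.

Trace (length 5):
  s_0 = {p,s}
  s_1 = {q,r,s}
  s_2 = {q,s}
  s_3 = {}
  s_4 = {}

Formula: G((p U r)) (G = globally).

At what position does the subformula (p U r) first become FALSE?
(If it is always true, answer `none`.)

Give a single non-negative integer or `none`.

s_0={p,s}: (p U r)=True p=True r=False
s_1={q,r,s}: (p U r)=True p=False r=True
s_2={q,s}: (p U r)=False p=False r=False
s_3={}: (p U r)=False p=False r=False
s_4={}: (p U r)=False p=False r=False
G((p U r)) holds globally = False
First violation at position 2.

Answer: 2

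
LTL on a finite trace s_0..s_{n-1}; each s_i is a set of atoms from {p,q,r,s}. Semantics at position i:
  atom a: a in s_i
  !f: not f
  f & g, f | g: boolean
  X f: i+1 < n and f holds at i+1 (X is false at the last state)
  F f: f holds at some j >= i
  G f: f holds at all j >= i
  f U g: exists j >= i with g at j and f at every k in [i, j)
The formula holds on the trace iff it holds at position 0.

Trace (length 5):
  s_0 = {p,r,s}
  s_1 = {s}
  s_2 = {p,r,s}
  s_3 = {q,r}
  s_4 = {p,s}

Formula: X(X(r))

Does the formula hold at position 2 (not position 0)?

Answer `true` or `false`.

s_0={p,r,s}: X(X(r))=True X(r)=False r=True
s_1={s}: X(X(r))=True X(r)=True r=False
s_2={p,r,s}: X(X(r))=False X(r)=True r=True
s_3={q,r}: X(X(r))=False X(r)=False r=True
s_4={p,s}: X(X(r))=False X(r)=False r=False
Evaluating at position 2: result = False

Answer: false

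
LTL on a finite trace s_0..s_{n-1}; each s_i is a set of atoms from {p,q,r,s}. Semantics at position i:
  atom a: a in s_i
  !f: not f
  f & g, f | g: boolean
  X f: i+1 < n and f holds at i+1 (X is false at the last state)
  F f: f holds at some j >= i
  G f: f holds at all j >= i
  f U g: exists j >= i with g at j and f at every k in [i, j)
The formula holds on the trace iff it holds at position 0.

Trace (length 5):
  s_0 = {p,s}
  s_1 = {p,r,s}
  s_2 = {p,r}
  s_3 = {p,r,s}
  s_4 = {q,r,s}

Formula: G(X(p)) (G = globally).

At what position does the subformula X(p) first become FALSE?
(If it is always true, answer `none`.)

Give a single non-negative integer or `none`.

Answer: 3

Derivation:
s_0={p,s}: X(p)=True p=True
s_1={p,r,s}: X(p)=True p=True
s_2={p,r}: X(p)=True p=True
s_3={p,r,s}: X(p)=False p=True
s_4={q,r,s}: X(p)=False p=False
G(X(p)) holds globally = False
First violation at position 3.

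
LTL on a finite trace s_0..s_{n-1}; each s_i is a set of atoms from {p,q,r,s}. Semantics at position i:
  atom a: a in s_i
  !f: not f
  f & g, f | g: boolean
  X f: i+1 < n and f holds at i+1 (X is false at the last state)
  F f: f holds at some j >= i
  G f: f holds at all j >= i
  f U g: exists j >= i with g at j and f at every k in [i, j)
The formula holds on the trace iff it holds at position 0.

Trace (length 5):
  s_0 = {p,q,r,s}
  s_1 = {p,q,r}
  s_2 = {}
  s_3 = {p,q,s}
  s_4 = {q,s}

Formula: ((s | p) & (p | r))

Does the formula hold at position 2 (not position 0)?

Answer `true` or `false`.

Answer: false

Derivation:
s_0={p,q,r,s}: ((s | p) & (p | r))=True (s | p)=True s=True p=True (p | r)=True r=True
s_1={p,q,r}: ((s | p) & (p | r))=True (s | p)=True s=False p=True (p | r)=True r=True
s_2={}: ((s | p) & (p | r))=False (s | p)=False s=False p=False (p | r)=False r=False
s_3={p,q,s}: ((s | p) & (p | r))=True (s | p)=True s=True p=True (p | r)=True r=False
s_4={q,s}: ((s | p) & (p | r))=False (s | p)=True s=True p=False (p | r)=False r=False
Evaluating at position 2: result = False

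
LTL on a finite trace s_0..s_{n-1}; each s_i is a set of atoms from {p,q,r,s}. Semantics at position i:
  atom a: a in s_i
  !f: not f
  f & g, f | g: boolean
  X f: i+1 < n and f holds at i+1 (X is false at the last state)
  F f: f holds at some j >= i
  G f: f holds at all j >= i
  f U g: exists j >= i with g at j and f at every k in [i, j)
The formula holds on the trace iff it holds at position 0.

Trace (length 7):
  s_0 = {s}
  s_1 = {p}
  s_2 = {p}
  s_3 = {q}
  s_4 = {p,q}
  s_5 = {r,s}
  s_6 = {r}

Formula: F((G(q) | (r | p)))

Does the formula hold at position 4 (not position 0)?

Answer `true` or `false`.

Answer: true

Derivation:
s_0={s}: F((G(q) | (r | p)))=True (G(q) | (r | p))=False G(q)=False q=False (r | p)=False r=False p=False
s_1={p}: F((G(q) | (r | p)))=True (G(q) | (r | p))=True G(q)=False q=False (r | p)=True r=False p=True
s_2={p}: F((G(q) | (r | p)))=True (G(q) | (r | p))=True G(q)=False q=False (r | p)=True r=False p=True
s_3={q}: F((G(q) | (r | p)))=True (G(q) | (r | p))=False G(q)=False q=True (r | p)=False r=False p=False
s_4={p,q}: F((G(q) | (r | p)))=True (G(q) | (r | p))=True G(q)=False q=True (r | p)=True r=False p=True
s_5={r,s}: F((G(q) | (r | p)))=True (G(q) | (r | p))=True G(q)=False q=False (r | p)=True r=True p=False
s_6={r}: F((G(q) | (r | p)))=True (G(q) | (r | p))=True G(q)=False q=False (r | p)=True r=True p=False
Evaluating at position 4: result = True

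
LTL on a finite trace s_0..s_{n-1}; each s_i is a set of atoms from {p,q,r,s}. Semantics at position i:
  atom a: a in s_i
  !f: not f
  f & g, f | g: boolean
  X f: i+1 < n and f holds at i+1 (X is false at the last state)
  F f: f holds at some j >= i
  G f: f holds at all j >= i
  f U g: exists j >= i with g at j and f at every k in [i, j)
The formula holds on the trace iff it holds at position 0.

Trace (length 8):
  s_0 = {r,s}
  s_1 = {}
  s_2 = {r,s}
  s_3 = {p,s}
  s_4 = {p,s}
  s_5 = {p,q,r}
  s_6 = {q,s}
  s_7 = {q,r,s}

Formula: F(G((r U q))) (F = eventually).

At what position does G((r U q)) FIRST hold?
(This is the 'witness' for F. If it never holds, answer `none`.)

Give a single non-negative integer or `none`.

Answer: 5

Derivation:
s_0={r,s}: G((r U q))=False (r U q)=False r=True q=False
s_1={}: G((r U q))=False (r U q)=False r=False q=False
s_2={r,s}: G((r U q))=False (r U q)=False r=True q=False
s_3={p,s}: G((r U q))=False (r U q)=False r=False q=False
s_4={p,s}: G((r U q))=False (r U q)=False r=False q=False
s_5={p,q,r}: G((r U q))=True (r U q)=True r=True q=True
s_6={q,s}: G((r U q))=True (r U q)=True r=False q=True
s_7={q,r,s}: G((r U q))=True (r U q)=True r=True q=True
F(G((r U q))) holds; first witness at position 5.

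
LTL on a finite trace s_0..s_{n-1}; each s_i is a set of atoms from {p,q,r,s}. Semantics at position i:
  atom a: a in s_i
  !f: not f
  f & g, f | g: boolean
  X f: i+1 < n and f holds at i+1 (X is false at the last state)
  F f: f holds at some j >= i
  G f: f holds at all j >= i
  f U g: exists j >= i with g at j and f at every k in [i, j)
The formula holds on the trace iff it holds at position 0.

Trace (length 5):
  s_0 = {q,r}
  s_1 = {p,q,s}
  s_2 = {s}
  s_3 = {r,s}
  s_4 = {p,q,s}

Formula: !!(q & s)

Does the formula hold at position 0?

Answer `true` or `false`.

s_0={q,r}: !!(q & s)=False !(q & s)=True (q & s)=False q=True s=False
s_1={p,q,s}: !!(q & s)=True !(q & s)=False (q & s)=True q=True s=True
s_2={s}: !!(q & s)=False !(q & s)=True (q & s)=False q=False s=True
s_3={r,s}: !!(q & s)=False !(q & s)=True (q & s)=False q=False s=True
s_4={p,q,s}: !!(q & s)=True !(q & s)=False (q & s)=True q=True s=True

Answer: false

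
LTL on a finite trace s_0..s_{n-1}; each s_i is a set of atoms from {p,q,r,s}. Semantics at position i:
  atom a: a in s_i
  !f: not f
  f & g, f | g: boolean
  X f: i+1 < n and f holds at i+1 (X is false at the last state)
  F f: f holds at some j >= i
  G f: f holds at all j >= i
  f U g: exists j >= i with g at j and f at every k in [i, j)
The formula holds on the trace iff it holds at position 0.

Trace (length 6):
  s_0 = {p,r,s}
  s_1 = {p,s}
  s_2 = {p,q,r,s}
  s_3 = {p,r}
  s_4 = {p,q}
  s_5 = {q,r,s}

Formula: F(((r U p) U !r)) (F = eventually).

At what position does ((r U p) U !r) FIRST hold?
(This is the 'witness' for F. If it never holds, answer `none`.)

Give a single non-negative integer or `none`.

s_0={p,r,s}: ((r U p) U !r)=True (r U p)=True r=True p=True !r=False
s_1={p,s}: ((r U p) U !r)=True (r U p)=True r=False p=True !r=True
s_2={p,q,r,s}: ((r U p) U !r)=True (r U p)=True r=True p=True !r=False
s_3={p,r}: ((r U p) U !r)=True (r U p)=True r=True p=True !r=False
s_4={p,q}: ((r U p) U !r)=True (r U p)=True r=False p=True !r=True
s_5={q,r,s}: ((r U p) U !r)=False (r U p)=False r=True p=False !r=False
F(((r U p) U !r)) holds; first witness at position 0.

Answer: 0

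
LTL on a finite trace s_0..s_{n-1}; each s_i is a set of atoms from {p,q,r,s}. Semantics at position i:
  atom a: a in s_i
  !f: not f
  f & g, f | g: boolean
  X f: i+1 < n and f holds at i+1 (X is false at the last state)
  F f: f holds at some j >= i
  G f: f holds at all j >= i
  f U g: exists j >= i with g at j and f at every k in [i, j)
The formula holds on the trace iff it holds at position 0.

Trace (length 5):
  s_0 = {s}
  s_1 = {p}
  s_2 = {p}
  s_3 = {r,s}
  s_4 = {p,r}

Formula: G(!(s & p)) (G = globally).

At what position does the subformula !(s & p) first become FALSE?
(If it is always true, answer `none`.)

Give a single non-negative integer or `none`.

s_0={s}: !(s & p)=True (s & p)=False s=True p=False
s_1={p}: !(s & p)=True (s & p)=False s=False p=True
s_2={p}: !(s & p)=True (s & p)=False s=False p=True
s_3={r,s}: !(s & p)=True (s & p)=False s=True p=False
s_4={p,r}: !(s & p)=True (s & p)=False s=False p=True
G(!(s & p)) holds globally = True
No violation — formula holds at every position.

Answer: none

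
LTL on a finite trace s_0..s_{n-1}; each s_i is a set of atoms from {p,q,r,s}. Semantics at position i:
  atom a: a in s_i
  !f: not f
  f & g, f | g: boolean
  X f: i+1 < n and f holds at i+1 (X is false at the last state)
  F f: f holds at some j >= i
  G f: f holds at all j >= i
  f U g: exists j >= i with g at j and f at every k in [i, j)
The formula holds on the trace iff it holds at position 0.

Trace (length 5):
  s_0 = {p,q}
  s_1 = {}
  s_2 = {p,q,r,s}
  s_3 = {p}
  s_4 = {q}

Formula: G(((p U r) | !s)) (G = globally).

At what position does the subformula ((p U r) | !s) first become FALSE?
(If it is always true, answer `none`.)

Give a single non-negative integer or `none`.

s_0={p,q}: ((p U r) | !s)=True (p U r)=False p=True r=False !s=True s=False
s_1={}: ((p U r) | !s)=True (p U r)=False p=False r=False !s=True s=False
s_2={p,q,r,s}: ((p U r) | !s)=True (p U r)=True p=True r=True !s=False s=True
s_3={p}: ((p U r) | !s)=True (p U r)=False p=True r=False !s=True s=False
s_4={q}: ((p U r) | !s)=True (p U r)=False p=False r=False !s=True s=False
G(((p U r) | !s)) holds globally = True
No violation — formula holds at every position.

Answer: none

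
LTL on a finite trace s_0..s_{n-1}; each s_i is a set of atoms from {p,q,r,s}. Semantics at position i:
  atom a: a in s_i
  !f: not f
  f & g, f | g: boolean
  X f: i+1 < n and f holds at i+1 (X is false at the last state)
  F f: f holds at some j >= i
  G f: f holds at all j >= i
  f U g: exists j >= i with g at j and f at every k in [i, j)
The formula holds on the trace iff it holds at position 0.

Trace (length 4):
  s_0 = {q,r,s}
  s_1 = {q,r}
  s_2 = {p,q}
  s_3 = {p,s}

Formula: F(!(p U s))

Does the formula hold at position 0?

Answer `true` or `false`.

s_0={q,r,s}: F(!(p U s))=True !(p U s)=False (p U s)=True p=False s=True
s_1={q,r}: F(!(p U s))=True !(p U s)=True (p U s)=False p=False s=False
s_2={p,q}: F(!(p U s))=False !(p U s)=False (p U s)=True p=True s=False
s_3={p,s}: F(!(p U s))=False !(p U s)=False (p U s)=True p=True s=True

Answer: true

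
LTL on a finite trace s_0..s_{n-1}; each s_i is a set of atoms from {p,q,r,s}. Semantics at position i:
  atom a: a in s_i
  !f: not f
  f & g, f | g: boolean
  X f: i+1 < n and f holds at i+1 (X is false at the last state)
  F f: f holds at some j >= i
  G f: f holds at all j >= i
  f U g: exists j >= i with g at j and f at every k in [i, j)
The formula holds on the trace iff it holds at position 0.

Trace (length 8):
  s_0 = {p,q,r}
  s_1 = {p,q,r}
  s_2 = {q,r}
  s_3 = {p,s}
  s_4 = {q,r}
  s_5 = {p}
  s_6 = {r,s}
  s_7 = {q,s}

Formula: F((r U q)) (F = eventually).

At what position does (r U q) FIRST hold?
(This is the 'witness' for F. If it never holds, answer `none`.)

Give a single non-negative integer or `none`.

s_0={p,q,r}: (r U q)=True r=True q=True
s_1={p,q,r}: (r U q)=True r=True q=True
s_2={q,r}: (r U q)=True r=True q=True
s_3={p,s}: (r U q)=False r=False q=False
s_4={q,r}: (r U q)=True r=True q=True
s_5={p}: (r U q)=False r=False q=False
s_6={r,s}: (r U q)=True r=True q=False
s_7={q,s}: (r U q)=True r=False q=True
F((r U q)) holds; first witness at position 0.

Answer: 0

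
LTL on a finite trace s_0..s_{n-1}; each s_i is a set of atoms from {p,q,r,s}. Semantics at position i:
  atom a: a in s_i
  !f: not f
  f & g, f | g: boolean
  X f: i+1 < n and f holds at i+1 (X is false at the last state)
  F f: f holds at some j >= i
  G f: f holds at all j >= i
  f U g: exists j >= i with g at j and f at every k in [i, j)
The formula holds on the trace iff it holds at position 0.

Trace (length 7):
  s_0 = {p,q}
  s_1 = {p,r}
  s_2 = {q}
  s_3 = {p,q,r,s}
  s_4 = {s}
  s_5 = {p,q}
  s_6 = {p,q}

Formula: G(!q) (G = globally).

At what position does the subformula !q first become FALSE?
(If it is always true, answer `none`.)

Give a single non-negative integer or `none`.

Answer: 0

Derivation:
s_0={p,q}: !q=False q=True
s_1={p,r}: !q=True q=False
s_2={q}: !q=False q=True
s_3={p,q,r,s}: !q=False q=True
s_4={s}: !q=True q=False
s_5={p,q}: !q=False q=True
s_6={p,q}: !q=False q=True
G(!q) holds globally = False
First violation at position 0.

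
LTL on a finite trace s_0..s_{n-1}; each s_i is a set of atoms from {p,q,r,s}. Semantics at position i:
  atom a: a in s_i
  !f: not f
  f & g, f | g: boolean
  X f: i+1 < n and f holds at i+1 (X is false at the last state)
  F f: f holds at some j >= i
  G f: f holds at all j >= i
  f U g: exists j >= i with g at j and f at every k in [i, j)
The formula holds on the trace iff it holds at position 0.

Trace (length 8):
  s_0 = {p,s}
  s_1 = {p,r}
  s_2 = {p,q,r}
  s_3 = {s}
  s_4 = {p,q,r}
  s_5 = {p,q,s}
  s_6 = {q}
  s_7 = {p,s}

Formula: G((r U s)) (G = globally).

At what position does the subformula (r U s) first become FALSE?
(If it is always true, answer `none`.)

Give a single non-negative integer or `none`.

Answer: 6

Derivation:
s_0={p,s}: (r U s)=True r=False s=True
s_1={p,r}: (r U s)=True r=True s=False
s_2={p,q,r}: (r U s)=True r=True s=False
s_3={s}: (r U s)=True r=False s=True
s_4={p,q,r}: (r U s)=True r=True s=False
s_5={p,q,s}: (r U s)=True r=False s=True
s_6={q}: (r U s)=False r=False s=False
s_7={p,s}: (r U s)=True r=False s=True
G((r U s)) holds globally = False
First violation at position 6.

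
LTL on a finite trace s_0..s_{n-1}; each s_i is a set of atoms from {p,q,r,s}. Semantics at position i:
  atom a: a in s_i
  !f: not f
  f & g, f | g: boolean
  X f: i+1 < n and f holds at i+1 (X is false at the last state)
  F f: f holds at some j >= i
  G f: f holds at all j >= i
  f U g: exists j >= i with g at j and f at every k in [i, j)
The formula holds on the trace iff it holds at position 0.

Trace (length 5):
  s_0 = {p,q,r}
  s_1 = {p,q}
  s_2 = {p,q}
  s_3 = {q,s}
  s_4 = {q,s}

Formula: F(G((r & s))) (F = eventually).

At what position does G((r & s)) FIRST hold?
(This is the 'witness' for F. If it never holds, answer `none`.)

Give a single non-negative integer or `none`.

s_0={p,q,r}: G((r & s))=False (r & s)=False r=True s=False
s_1={p,q}: G((r & s))=False (r & s)=False r=False s=False
s_2={p,q}: G((r & s))=False (r & s)=False r=False s=False
s_3={q,s}: G((r & s))=False (r & s)=False r=False s=True
s_4={q,s}: G((r & s))=False (r & s)=False r=False s=True
F(G((r & s))) does not hold (no witness exists).

Answer: none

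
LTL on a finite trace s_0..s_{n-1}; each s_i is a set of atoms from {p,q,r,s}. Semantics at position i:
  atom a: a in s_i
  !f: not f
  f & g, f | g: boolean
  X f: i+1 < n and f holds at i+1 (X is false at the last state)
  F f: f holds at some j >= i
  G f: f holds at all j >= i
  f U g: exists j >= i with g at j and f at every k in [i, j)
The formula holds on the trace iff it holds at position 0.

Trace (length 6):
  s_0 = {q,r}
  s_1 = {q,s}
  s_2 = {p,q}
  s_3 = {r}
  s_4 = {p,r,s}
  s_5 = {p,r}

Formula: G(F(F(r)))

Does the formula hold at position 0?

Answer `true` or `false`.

s_0={q,r}: G(F(F(r)))=True F(F(r))=True F(r)=True r=True
s_1={q,s}: G(F(F(r)))=True F(F(r))=True F(r)=True r=False
s_2={p,q}: G(F(F(r)))=True F(F(r))=True F(r)=True r=False
s_3={r}: G(F(F(r)))=True F(F(r))=True F(r)=True r=True
s_4={p,r,s}: G(F(F(r)))=True F(F(r))=True F(r)=True r=True
s_5={p,r}: G(F(F(r)))=True F(F(r))=True F(r)=True r=True

Answer: true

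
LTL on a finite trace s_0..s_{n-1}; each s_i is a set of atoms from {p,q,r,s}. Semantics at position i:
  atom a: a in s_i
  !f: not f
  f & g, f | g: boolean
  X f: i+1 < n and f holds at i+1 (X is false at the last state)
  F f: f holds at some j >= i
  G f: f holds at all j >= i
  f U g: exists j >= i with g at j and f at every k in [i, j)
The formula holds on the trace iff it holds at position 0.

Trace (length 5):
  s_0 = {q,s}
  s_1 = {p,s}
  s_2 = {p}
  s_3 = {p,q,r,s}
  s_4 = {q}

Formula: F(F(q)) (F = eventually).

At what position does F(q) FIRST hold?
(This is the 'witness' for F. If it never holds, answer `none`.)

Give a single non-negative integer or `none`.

s_0={q,s}: F(q)=True q=True
s_1={p,s}: F(q)=True q=False
s_2={p}: F(q)=True q=False
s_3={p,q,r,s}: F(q)=True q=True
s_4={q}: F(q)=True q=True
F(F(q)) holds; first witness at position 0.

Answer: 0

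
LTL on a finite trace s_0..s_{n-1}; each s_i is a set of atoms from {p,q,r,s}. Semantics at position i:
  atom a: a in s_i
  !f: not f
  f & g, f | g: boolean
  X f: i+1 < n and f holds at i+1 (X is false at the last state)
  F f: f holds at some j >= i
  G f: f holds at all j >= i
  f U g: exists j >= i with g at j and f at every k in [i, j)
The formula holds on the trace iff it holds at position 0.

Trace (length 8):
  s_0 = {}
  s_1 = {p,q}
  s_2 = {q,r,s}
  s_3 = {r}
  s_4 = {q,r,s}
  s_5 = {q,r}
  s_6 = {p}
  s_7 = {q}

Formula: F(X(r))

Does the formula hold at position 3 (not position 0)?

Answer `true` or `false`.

s_0={}: F(X(r))=True X(r)=False r=False
s_1={p,q}: F(X(r))=True X(r)=True r=False
s_2={q,r,s}: F(X(r))=True X(r)=True r=True
s_3={r}: F(X(r))=True X(r)=True r=True
s_4={q,r,s}: F(X(r))=True X(r)=True r=True
s_5={q,r}: F(X(r))=False X(r)=False r=True
s_6={p}: F(X(r))=False X(r)=False r=False
s_7={q}: F(X(r))=False X(r)=False r=False
Evaluating at position 3: result = True

Answer: true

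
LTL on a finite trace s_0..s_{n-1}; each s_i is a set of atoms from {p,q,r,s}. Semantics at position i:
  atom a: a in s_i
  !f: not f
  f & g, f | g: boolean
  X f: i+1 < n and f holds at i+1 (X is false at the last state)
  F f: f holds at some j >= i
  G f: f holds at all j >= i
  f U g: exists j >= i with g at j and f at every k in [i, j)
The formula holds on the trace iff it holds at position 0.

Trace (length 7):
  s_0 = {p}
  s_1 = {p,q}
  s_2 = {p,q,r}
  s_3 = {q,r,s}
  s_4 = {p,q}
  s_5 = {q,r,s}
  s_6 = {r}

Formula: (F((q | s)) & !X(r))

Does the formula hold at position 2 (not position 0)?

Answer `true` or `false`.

s_0={p}: (F((q | s)) & !X(r))=True F((q | s))=True (q | s)=False q=False s=False !X(r)=True X(r)=False r=False
s_1={p,q}: (F((q | s)) & !X(r))=False F((q | s))=True (q | s)=True q=True s=False !X(r)=False X(r)=True r=False
s_2={p,q,r}: (F((q | s)) & !X(r))=False F((q | s))=True (q | s)=True q=True s=False !X(r)=False X(r)=True r=True
s_3={q,r,s}: (F((q | s)) & !X(r))=True F((q | s))=True (q | s)=True q=True s=True !X(r)=True X(r)=False r=True
s_4={p,q}: (F((q | s)) & !X(r))=False F((q | s))=True (q | s)=True q=True s=False !X(r)=False X(r)=True r=False
s_5={q,r,s}: (F((q | s)) & !X(r))=False F((q | s))=True (q | s)=True q=True s=True !X(r)=False X(r)=True r=True
s_6={r}: (F((q | s)) & !X(r))=False F((q | s))=False (q | s)=False q=False s=False !X(r)=True X(r)=False r=True
Evaluating at position 2: result = False

Answer: false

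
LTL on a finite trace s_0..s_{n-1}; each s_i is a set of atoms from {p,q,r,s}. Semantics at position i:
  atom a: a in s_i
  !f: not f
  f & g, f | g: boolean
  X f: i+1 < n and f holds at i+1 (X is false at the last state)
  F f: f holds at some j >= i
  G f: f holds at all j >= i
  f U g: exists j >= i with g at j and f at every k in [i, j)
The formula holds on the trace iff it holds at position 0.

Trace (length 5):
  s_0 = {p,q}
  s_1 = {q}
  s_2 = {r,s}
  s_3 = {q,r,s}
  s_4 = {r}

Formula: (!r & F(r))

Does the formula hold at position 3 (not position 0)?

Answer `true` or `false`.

Answer: false

Derivation:
s_0={p,q}: (!r & F(r))=True !r=True r=False F(r)=True
s_1={q}: (!r & F(r))=True !r=True r=False F(r)=True
s_2={r,s}: (!r & F(r))=False !r=False r=True F(r)=True
s_3={q,r,s}: (!r & F(r))=False !r=False r=True F(r)=True
s_4={r}: (!r & F(r))=False !r=False r=True F(r)=True
Evaluating at position 3: result = False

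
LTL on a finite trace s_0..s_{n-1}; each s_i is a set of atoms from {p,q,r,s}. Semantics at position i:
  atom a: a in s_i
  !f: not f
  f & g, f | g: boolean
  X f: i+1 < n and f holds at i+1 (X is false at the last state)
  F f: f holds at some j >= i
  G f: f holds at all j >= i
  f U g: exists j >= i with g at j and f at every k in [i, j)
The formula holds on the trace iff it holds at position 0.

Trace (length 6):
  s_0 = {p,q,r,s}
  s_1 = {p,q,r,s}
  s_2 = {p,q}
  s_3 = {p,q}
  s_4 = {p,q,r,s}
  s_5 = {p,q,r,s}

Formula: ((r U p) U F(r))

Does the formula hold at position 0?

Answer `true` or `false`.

s_0={p,q,r,s}: ((r U p) U F(r))=True (r U p)=True r=True p=True F(r)=True
s_1={p,q,r,s}: ((r U p) U F(r))=True (r U p)=True r=True p=True F(r)=True
s_2={p,q}: ((r U p) U F(r))=True (r U p)=True r=False p=True F(r)=True
s_3={p,q}: ((r U p) U F(r))=True (r U p)=True r=False p=True F(r)=True
s_4={p,q,r,s}: ((r U p) U F(r))=True (r U p)=True r=True p=True F(r)=True
s_5={p,q,r,s}: ((r U p) U F(r))=True (r U p)=True r=True p=True F(r)=True

Answer: true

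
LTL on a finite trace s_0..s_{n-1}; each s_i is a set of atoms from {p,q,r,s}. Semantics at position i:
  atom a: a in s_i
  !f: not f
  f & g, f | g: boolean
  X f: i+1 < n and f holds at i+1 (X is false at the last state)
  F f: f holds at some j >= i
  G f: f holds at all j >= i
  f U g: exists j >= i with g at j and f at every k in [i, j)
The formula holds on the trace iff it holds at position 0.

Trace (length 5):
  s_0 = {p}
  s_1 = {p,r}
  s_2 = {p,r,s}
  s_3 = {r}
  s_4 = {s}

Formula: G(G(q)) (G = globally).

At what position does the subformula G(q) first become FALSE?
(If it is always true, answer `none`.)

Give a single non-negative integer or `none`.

Answer: 0

Derivation:
s_0={p}: G(q)=False q=False
s_1={p,r}: G(q)=False q=False
s_2={p,r,s}: G(q)=False q=False
s_3={r}: G(q)=False q=False
s_4={s}: G(q)=False q=False
G(G(q)) holds globally = False
First violation at position 0.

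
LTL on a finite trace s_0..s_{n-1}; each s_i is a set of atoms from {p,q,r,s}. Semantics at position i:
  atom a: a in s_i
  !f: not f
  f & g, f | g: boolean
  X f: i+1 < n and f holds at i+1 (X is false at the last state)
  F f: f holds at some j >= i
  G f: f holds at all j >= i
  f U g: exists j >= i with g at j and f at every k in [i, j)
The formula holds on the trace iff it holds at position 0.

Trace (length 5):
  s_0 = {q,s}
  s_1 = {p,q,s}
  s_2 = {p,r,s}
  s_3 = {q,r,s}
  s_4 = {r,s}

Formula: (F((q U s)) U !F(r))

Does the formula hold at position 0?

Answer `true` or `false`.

Answer: false

Derivation:
s_0={q,s}: (F((q U s)) U !F(r))=False F((q U s))=True (q U s)=True q=True s=True !F(r)=False F(r)=True r=False
s_1={p,q,s}: (F((q U s)) U !F(r))=False F((q U s))=True (q U s)=True q=True s=True !F(r)=False F(r)=True r=False
s_2={p,r,s}: (F((q U s)) U !F(r))=False F((q U s))=True (q U s)=True q=False s=True !F(r)=False F(r)=True r=True
s_3={q,r,s}: (F((q U s)) U !F(r))=False F((q U s))=True (q U s)=True q=True s=True !F(r)=False F(r)=True r=True
s_4={r,s}: (F((q U s)) U !F(r))=False F((q U s))=True (q U s)=True q=False s=True !F(r)=False F(r)=True r=True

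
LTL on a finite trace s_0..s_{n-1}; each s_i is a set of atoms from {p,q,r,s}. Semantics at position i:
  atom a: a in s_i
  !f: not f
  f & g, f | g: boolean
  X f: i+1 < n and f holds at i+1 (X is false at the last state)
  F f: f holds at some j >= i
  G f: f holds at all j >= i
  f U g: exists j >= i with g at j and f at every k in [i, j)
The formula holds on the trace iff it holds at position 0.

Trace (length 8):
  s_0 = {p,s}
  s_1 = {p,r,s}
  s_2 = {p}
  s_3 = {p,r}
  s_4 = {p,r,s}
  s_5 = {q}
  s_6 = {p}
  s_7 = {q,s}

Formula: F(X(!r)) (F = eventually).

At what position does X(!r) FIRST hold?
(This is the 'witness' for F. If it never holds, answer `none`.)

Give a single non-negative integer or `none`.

s_0={p,s}: X(!r)=False !r=True r=False
s_1={p,r,s}: X(!r)=True !r=False r=True
s_2={p}: X(!r)=False !r=True r=False
s_3={p,r}: X(!r)=False !r=False r=True
s_4={p,r,s}: X(!r)=True !r=False r=True
s_5={q}: X(!r)=True !r=True r=False
s_6={p}: X(!r)=True !r=True r=False
s_7={q,s}: X(!r)=False !r=True r=False
F(X(!r)) holds; first witness at position 1.

Answer: 1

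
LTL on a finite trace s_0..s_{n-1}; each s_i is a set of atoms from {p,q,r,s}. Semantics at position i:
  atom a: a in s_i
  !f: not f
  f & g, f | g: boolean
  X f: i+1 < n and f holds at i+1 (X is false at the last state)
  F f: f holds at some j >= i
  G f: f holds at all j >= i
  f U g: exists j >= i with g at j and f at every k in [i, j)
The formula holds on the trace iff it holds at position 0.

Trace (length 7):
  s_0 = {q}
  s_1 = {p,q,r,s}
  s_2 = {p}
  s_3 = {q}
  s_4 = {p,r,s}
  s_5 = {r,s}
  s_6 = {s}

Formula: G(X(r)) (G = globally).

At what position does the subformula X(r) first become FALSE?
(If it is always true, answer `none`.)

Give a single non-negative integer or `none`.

Answer: 1

Derivation:
s_0={q}: X(r)=True r=False
s_1={p,q,r,s}: X(r)=False r=True
s_2={p}: X(r)=False r=False
s_3={q}: X(r)=True r=False
s_4={p,r,s}: X(r)=True r=True
s_5={r,s}: X(r)=False r=True
s_6={s}: X(r)=False r=False
G(X(r)) holds globally = False
First violation at position 1.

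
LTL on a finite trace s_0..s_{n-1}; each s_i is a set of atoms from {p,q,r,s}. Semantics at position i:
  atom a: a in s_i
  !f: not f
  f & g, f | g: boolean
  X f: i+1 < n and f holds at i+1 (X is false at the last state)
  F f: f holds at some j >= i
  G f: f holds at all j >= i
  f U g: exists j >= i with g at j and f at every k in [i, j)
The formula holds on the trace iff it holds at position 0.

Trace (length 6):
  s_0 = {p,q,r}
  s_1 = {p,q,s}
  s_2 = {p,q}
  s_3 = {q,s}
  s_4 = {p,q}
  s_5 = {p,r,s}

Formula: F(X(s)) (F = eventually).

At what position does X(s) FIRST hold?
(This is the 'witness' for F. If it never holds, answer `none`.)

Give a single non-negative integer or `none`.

s_0={p,q,r}: X(s)=True s=False
s_1={p,q,s}: X(s)=False s=True
s_2={p,q}: X(s)=True s=False
s_3={q,s}: X(s)=False s=True
s_4={p,q}: X(s)=True s=False
s_5={p,r,s}: X(s)=False s=True
F(X(s)) holds; first witness at position 0.

Answer: 0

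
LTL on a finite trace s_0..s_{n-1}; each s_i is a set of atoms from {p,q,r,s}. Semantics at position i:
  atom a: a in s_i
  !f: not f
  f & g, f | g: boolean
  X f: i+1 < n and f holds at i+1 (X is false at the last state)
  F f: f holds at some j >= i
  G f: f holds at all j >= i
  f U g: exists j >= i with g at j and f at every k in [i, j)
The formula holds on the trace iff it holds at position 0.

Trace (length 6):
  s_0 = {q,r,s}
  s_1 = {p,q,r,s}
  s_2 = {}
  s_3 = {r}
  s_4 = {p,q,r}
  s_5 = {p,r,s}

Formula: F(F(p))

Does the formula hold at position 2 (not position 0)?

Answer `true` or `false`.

s_0={q,r,s}: F(F(p))=True F(p)=True p=False
s_1={p,q,r,s}: F(F(p))=True F(p)=True p=True
s_2={}: F(F(p))=True F(p)=True p=False
s_3={r}: F(F(p))=True F(p)=True p=False
s_4={p,q,r}: F(F(p))=True F(p)=True p=True
s_5={p,r,s}: F(F(p))=True F(p)=True p=True
Evaluating at position 2: result = True

Answer: true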